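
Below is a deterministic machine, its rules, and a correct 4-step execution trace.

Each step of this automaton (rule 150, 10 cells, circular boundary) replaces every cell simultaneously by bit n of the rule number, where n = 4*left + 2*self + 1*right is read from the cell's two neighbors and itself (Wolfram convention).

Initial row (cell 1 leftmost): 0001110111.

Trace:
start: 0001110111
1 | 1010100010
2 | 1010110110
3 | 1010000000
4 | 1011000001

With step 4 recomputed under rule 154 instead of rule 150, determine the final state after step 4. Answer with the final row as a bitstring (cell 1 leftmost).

0001000001

(re-executing step 4 under rule 154; state before step 4: 1010000000)
4 | 0001000001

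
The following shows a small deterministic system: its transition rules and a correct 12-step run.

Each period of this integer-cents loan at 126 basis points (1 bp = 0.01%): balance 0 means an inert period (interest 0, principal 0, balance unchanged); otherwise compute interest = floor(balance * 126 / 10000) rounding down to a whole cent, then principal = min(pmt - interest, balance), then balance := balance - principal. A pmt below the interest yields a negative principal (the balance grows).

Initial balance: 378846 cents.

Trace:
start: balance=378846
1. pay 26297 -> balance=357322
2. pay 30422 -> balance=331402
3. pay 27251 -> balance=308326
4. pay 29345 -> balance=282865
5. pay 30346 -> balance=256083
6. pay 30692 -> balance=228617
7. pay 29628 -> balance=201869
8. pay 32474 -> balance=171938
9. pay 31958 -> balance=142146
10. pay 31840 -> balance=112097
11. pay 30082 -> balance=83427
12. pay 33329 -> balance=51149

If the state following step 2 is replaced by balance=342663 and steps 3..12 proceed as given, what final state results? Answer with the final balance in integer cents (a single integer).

63910

state after step 2 := balance=342663
3. pay 27251 -> balance=319729
4. pay 29345 -> balance=294412
5. pay 30346 -> balance=267775
6. pay 30692 -> balance=240456
7. pay 29628 -> balance=213857
8. pay 32474 -> balance=184077
9. pay 31958 -> balance=154438
10. pay 31840 -> balance=124543
11. pay 30082 -> balance=96030
12. pay 33329 -> balance=63910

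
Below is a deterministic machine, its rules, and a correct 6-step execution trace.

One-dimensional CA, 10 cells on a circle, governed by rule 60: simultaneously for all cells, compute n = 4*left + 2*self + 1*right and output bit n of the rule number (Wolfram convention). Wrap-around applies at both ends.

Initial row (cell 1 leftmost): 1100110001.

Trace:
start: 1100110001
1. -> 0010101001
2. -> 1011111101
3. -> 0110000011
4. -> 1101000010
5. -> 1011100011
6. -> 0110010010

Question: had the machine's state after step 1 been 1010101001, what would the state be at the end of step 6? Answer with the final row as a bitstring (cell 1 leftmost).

state after step 1 := 1010101001
2. -> 0111111101
3. -> 1100000011
4. -> 0010000010
5. -> 0011000011
6. -> 1010100010

1010100010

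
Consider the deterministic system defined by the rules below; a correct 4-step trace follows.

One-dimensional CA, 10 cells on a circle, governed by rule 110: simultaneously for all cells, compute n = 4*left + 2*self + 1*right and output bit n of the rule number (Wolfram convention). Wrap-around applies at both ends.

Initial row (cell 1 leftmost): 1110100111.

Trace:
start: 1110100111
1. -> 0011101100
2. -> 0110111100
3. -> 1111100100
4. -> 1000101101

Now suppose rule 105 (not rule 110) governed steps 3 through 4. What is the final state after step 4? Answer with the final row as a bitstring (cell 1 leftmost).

1100100010

(re-executing steps 3..4 under rule 105; state before step 3: 0110111100)
3. -> 0111100101
4. -> 1100100010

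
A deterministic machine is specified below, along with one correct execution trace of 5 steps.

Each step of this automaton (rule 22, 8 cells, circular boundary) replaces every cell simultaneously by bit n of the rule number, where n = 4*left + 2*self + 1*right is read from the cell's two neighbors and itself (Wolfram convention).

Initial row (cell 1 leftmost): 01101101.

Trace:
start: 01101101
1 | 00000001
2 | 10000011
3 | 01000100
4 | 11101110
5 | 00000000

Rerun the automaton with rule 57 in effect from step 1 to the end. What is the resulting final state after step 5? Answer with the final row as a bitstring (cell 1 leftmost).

(re-executing steps 1..5 under rule 57; state before step 1: 01101101)
1 | 11011010
2 | 10110101
3 | 01101011
4 | 11010110
5 | 10101101

10101101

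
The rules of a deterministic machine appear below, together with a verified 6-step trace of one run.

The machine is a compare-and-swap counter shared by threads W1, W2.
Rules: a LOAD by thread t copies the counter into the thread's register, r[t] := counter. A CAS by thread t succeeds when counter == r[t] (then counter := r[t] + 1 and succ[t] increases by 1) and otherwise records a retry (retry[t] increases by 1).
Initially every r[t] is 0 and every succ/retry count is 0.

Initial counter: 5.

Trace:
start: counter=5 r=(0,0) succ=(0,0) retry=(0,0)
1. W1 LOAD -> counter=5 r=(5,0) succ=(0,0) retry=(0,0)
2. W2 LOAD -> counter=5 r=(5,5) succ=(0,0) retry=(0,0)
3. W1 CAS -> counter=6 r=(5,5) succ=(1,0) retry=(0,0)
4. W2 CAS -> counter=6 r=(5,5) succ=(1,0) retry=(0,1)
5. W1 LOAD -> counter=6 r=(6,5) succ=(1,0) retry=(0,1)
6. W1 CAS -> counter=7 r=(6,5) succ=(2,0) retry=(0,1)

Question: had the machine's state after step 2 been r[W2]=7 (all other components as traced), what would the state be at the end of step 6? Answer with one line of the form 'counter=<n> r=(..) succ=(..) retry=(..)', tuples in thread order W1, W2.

counter=7 r=(6,7) succ=(2,0) retry=(0,1)

state after step 2 := counter=5 r=(5,7) succ=(0,0) retry=(0,0)
3. W1 CAS -> counter=6 r=(5,7) succ=(1,0) retry=(0,0)
4. W2 CAS -> counter=6 r=(5,7) succ=(1,0) retry=(0,1)
5. W1 LOAD -> counter=6 r=(6,7) succ=(1,0) retry=(0,1)
6. W1 CAS -> counter=7 r=(6,7) succ=(2,0) retry=(0,1)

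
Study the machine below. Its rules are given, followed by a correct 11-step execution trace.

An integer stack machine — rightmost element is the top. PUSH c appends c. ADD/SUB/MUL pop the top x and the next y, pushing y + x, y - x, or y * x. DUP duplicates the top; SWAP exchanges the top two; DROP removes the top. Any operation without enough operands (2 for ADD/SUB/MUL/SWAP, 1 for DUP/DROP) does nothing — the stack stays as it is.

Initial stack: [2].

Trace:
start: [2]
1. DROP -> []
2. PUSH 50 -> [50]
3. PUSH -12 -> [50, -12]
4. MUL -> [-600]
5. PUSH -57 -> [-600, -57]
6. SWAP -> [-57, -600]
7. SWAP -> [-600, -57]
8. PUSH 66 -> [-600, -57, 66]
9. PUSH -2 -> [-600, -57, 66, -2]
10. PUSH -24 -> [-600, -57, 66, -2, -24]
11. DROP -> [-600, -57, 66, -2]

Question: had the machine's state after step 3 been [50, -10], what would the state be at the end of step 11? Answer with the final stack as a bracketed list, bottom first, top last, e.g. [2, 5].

state after step 3 := [50, -10]
4. MUL -> [-500]
5. PUSH -57 -> [-500, -57]
6. SWAP -> [-57, -500]
7. SWAP -> [-500, -57]
8. PUSH 66 -> [-500, -57, 66]
9. PUSH -2 -> [-500, -57, 66, -2]
10. PUSH -24 -> [-500, -57, 66, -2, -24]
11. DROP -> [-500, -57, 66, -2]

[-500, -57, 66, -2]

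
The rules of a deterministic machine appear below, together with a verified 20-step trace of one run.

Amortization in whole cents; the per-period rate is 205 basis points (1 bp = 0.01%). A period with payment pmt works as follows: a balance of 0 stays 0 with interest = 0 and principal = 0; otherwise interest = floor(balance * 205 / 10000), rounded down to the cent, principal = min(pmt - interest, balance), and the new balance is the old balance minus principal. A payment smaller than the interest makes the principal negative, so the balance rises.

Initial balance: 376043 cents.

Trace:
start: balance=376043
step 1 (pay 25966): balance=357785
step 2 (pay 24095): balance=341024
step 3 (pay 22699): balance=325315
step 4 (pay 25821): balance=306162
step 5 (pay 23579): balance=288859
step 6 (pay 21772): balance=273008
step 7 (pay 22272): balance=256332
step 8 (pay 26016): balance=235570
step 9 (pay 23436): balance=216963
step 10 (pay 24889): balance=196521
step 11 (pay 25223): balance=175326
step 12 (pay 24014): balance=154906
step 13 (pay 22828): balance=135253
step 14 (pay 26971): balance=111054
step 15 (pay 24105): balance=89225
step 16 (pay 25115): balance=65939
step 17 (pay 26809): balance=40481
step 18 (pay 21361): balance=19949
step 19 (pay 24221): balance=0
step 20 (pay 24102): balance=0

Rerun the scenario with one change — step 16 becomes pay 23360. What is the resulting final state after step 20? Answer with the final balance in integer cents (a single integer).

(re-executing from step 16 with the substitution; state before step 16: balance=89225)
step 16 (pay 23360): balance=67694
step 17 (pay 26809): balance=42272
step 18 (pay 21361): balance=21777
step 19 (pay 24221): balance=0
step 20 (pay 24102): balance=0

0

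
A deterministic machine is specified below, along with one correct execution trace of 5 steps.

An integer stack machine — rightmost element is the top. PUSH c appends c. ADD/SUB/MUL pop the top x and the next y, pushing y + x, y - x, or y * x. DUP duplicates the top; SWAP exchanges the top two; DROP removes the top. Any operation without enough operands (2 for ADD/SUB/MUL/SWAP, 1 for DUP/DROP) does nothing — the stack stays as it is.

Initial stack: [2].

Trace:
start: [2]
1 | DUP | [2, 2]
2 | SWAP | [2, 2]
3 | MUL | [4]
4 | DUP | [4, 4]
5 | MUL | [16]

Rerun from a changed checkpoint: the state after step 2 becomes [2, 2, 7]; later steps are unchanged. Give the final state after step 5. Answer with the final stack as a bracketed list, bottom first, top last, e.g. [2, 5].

[2, 196]

state after step 2 := [2, 2, 7]
3 | MUL | [2, 14]
4 | DUP | [2, 14, 14]
5 | MUL | [2, 196]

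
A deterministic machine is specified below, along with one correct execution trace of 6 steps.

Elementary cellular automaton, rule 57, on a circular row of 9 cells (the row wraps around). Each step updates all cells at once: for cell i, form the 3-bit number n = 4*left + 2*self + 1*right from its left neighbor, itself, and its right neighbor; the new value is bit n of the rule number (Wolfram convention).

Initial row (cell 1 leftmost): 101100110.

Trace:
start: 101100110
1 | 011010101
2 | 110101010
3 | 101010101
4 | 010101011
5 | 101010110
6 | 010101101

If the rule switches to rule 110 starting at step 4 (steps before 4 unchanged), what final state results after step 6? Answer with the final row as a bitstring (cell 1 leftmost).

000000000

(re-executing steps 4..6 under rule 110; state before step 4: 101010101)
4 | 111111111
5 | 000000000
6 | 000000000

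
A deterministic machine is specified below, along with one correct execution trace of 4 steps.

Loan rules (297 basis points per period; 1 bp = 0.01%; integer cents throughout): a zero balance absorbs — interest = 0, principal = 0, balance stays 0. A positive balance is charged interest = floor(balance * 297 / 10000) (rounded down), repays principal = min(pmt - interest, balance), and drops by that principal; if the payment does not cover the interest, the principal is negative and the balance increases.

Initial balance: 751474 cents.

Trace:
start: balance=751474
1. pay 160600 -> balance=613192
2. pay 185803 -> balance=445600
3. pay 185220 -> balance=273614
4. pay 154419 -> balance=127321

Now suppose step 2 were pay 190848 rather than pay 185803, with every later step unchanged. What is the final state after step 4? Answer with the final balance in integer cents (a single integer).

121972

(re-executing from step 2 with the substitution; state before step 2: balance=613192)
2. pay 190848 -> balance=440555
3. pay 185220 -> balance=268419
4. pay 154419 -> balance=121972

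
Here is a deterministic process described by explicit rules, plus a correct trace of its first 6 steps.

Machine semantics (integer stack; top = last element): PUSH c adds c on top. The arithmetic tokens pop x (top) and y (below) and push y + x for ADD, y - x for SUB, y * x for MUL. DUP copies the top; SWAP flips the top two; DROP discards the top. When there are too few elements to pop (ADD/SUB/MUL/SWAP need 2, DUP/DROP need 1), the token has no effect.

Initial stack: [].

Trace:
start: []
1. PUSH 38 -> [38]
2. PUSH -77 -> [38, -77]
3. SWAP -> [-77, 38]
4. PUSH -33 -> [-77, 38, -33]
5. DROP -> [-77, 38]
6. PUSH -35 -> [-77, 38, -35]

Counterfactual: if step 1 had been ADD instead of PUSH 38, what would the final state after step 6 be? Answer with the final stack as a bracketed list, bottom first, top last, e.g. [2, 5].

(re-executing from step 1 with the substitution; state before step 1: [])
1. ADD -> []
2. PUSH -77 -> [-77]
3. SWAP -> [-77]
4. PUSH -33 -> [-77, -33]
5. DROP -> [-77]
6. PUSH -35 -> [-77, -35]

[-77, -35]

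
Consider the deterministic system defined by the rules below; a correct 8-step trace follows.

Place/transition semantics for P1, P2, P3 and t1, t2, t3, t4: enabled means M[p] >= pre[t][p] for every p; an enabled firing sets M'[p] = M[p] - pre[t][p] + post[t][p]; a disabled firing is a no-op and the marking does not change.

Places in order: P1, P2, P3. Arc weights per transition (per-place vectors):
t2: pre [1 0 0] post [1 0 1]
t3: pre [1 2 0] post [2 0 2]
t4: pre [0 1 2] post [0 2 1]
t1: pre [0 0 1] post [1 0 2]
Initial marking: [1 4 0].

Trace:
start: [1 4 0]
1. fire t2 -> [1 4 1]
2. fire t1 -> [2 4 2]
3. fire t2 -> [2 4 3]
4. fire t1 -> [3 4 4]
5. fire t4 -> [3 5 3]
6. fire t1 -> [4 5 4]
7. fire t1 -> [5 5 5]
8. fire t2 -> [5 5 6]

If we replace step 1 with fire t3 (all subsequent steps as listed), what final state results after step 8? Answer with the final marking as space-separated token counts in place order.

6 3 7

(re-executing from step 1 with the substitution; state before step 1: [1 4 0])
1. fire t3 -> [2 2 2]
2. fire t1 -> [3 2 3]
3. fire t2 -> [3 2 4]
4. fire t1 -> [4 2 5]
5. fire t4 -> [4 3 4]
6. fire t1 -> [5 3 5]
7. fire t1 -> [6 3 6]
8. fire t2 -> [6 3 7]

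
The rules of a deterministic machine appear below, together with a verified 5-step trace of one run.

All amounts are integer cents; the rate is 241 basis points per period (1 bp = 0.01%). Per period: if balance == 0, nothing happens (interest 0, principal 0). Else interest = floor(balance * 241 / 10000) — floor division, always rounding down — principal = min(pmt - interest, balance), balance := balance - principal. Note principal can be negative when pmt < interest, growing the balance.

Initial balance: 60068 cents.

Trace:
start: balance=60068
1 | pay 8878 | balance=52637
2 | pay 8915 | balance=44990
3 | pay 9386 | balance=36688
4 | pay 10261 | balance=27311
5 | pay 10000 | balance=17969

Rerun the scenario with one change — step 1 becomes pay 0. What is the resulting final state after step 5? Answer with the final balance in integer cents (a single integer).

27733

(re-executing from step 1 with the substitution; state before step 1: balance=60068)
1 | pay 0 | balance=61515
2 | pay 8915 | balance=54082
3 | pay 9386 | balance=45999
4 | pay 10261 | balance=36846
5 | pay 10000 | balance=27733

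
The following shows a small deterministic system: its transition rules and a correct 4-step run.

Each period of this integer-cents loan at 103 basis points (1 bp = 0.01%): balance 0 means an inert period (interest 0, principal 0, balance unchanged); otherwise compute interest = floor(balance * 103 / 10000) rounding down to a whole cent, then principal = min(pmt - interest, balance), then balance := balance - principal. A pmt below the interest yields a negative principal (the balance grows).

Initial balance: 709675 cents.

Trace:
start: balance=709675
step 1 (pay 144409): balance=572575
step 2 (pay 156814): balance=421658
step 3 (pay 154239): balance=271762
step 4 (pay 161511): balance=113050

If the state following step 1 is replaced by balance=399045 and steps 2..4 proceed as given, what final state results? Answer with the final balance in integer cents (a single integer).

0

state after step 1 := balance=399045
step 2 (pay 156814): balance=246341
step 3 (pay 154239): balance=94639
step 4 (pay 161511): balance=0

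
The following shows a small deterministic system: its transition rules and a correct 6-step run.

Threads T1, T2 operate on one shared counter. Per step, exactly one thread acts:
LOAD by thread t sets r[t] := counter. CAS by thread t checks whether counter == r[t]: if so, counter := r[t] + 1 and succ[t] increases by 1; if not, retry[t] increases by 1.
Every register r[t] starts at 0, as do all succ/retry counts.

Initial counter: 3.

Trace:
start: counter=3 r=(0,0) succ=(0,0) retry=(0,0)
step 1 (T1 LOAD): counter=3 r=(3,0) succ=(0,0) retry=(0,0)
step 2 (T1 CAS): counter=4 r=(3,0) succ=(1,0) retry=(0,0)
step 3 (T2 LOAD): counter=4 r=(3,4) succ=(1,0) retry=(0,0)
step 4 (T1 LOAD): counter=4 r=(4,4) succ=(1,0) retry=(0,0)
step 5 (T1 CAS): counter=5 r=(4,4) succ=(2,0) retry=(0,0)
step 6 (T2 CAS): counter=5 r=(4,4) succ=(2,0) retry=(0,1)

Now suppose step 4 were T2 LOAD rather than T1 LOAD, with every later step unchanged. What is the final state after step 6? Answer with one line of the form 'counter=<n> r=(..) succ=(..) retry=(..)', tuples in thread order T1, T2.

(re-executing from step 4 with the substitution; state before step 4: counter=4 r=(3,4) succ=(1,0) retry=(0,0))
step 4 (T2 LOAD): counter=4 r=(3,4) succ=(1,0) retry=(0,0)
step 5 (T1 CAS): counter=4 r=(3,4) succ=(1,0) retry=(1,0)
step 6 (T2 CAS): counter=5 r=(3,4) succ=(1,1) retry=(1,0)

counter=5 r=(3,4) succ=(1,1) retry=(1,0)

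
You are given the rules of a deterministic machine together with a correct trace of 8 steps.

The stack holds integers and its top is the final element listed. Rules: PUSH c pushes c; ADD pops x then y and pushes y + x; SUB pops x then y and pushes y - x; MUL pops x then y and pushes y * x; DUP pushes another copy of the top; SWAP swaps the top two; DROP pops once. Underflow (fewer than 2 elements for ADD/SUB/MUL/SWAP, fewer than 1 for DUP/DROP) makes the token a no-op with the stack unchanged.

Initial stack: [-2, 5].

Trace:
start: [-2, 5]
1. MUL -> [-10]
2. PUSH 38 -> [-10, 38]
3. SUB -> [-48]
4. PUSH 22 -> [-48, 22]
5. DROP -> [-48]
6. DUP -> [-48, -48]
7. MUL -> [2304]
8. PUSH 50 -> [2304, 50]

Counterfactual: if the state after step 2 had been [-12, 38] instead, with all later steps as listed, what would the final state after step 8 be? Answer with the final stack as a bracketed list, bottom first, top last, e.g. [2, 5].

state after step 2 := [-12, 38]
3. SUB -> [-50]
4. PUSH 22 -> [-50, 22]
5. DROP -> [-50]
6. DUP -> [-50, -50]
7. MUL -> [2500]
8. PUSH 50 -> [2500, 50]

[2500, 50]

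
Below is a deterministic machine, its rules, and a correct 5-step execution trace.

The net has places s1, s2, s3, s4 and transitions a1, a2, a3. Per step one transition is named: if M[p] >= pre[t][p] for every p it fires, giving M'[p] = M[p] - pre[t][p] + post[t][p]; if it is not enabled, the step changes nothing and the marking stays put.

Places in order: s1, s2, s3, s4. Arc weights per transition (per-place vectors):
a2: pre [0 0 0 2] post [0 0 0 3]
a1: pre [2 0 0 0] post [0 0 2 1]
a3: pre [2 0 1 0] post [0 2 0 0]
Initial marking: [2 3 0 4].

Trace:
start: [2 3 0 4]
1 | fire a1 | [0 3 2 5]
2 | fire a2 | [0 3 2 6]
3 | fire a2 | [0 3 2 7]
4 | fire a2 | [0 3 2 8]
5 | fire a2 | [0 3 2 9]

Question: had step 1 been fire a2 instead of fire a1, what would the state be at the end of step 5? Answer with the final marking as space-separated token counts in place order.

2 3 0 9

(re-executing from step 1 with the substitution; state before step 1: [2 3 0 4])
1 | fire a2 | [2 3 0 5]
2 | fire a2 | [2 3 0 6]
3 | fire a2 | [2 3 0 7]
4 | fire a2 | [2 3 0 8]
5 | fire a2 | [2 3 0 9]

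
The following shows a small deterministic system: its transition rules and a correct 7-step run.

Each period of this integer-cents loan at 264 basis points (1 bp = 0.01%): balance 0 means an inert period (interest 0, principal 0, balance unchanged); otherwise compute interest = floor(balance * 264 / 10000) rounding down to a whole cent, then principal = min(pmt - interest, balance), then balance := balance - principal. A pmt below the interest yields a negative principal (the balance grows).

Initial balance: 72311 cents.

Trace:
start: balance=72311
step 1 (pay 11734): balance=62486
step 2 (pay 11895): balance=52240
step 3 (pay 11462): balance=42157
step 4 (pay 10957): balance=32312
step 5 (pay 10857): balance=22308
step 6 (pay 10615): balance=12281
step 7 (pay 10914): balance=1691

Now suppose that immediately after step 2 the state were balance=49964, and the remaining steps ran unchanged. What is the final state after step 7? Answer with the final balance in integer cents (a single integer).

0

state after step 2 := balance=49964
step 3 (pay 11462): balance=39821
step 4 (pay 10957): balance=29915
step 5 (pay 10857): balance=19847
step 6 (pay 10615): balance=9755
step 7 (pay 10914): balance=0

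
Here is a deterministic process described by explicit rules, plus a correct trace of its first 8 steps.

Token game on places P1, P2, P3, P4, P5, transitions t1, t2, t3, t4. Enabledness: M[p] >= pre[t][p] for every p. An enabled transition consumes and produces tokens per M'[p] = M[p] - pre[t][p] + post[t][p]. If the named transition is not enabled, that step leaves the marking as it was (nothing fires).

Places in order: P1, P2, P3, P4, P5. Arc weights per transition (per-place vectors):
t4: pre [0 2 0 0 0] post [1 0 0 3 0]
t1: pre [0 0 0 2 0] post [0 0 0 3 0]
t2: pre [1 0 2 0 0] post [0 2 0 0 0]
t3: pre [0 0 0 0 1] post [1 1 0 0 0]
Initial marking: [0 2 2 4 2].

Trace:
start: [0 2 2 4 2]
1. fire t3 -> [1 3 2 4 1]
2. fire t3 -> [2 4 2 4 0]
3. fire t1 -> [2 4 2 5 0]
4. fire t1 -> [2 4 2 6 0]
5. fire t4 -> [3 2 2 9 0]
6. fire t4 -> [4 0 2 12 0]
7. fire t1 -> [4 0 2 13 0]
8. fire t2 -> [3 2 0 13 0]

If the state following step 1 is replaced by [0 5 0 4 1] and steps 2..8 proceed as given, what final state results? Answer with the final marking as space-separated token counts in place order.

state after step 1 := [0 5 0 4 1]
2. fire t3 -> [1 6 0 4 0]
3. fire t1 -> [1 6 0 5 0]
4. fire t1 -> [1 6 0 6 0]
5. fire t4 -> [2 4 0 9 0]
6. fire t4 -> [3 2 0 12 0]
7. fire t1 -> [3 2 0 13 0]
8. fire t2 -> [3 2 0 13 0]

3 2 0 13 0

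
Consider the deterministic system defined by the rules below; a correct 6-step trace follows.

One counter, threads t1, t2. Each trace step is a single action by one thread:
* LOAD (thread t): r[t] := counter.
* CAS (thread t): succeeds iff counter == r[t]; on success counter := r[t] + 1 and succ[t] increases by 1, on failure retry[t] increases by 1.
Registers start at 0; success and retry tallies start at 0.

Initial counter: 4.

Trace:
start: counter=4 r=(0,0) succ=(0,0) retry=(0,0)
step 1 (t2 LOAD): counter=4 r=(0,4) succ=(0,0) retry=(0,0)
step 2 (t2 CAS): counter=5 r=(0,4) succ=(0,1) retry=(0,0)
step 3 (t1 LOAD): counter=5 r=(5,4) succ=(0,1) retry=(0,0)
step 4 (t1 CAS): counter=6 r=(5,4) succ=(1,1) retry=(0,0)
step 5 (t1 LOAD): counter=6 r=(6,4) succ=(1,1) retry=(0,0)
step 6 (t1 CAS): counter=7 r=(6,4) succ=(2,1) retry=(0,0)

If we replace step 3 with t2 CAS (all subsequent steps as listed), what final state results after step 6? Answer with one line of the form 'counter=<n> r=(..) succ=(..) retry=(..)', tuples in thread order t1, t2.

(re-executing from step 3 with the substitution; state before step 3: counter=5 r=(0,4) succ=(0,1) retry=(0,0))
step 3 (t2 CAS): counter=5 r=(0,4) succ=(0,1) retry=(0,1)
step 4 (t1 CAS): counter=5 r=(0,4) succ=(0,1) retry=(1,1)
step 5 (t1 LOAD): counter=5 r=(5,4) succ=(0,1) retry=(1,1)
step 6 (t1 CAS): counter=6 r=(5,4) succ=(1,1) retry=(1,1)

counter=6 r=(5,4) succ=(1,1) retry=(1,1)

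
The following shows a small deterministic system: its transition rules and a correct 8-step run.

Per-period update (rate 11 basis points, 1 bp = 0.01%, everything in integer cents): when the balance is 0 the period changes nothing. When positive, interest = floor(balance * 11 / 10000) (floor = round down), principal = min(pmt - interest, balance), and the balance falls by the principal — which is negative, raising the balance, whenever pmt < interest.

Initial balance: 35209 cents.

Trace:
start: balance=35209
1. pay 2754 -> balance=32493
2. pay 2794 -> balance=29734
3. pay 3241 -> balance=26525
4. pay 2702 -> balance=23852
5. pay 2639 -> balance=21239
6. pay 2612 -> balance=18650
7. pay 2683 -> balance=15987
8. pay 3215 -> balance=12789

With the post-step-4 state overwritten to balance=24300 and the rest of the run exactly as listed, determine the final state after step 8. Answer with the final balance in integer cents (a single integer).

13239

state after step 4 := balance=24300
5. pay 2639 -> balance=21687
6. pay 2612 -> balance=19098
7. pay 2683 -> balance=16436
8. pay 3215 -> balance=13239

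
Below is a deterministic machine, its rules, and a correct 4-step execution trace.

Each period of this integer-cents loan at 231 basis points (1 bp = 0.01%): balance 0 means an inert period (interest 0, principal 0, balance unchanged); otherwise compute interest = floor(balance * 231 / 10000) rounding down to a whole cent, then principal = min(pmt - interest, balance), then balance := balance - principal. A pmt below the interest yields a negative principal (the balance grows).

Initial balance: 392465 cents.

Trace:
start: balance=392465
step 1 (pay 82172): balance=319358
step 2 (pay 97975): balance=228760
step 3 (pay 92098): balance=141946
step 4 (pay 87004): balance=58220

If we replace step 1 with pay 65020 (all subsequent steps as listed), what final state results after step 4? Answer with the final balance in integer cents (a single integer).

76588

(re-executing from step 1 with the substitution; state before step 1: balance=392465)
step 1 (pay 65020): balance=336510
step 2 (pay 97975): balance=246308
step 3 (pay 92098): balance=159899
step 4 (pay 87004): balance=76588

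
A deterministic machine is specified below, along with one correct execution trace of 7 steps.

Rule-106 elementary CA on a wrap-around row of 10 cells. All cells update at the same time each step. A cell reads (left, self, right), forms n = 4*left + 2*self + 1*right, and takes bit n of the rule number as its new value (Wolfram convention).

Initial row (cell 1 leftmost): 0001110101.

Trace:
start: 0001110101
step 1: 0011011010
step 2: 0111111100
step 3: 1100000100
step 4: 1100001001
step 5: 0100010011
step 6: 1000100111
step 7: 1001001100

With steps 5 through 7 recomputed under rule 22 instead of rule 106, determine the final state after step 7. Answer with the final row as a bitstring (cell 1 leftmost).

(re-executing steps 5..7 under rule 22; state before step 5: 1100001001)
step 5: 0010011110
step 6: 0111100001
step 7: 0000010011

0000010011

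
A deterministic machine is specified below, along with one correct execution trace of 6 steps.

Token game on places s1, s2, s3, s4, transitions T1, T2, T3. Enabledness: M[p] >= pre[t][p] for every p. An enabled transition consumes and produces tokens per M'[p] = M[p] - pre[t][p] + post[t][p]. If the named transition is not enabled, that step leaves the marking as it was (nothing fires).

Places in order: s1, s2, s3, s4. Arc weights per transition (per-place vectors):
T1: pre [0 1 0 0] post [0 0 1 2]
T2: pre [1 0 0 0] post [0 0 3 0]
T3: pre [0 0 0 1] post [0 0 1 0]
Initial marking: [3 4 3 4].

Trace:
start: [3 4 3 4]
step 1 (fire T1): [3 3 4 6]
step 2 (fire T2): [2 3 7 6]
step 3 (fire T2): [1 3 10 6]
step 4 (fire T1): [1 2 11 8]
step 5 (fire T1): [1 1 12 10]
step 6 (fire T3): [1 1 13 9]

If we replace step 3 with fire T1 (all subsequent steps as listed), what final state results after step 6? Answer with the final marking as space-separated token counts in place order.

(re-executing from step 3 with the substitution; state before step 3: [2 3 7 6])
step 3 (fire T1): [2 2 8 8]
step 4 (fire T1): [2 1 9 10]
step 5 (fire T1): [2 0 10 12]
step 6 (fire T3): [2 0 11 11]

2 0 11 11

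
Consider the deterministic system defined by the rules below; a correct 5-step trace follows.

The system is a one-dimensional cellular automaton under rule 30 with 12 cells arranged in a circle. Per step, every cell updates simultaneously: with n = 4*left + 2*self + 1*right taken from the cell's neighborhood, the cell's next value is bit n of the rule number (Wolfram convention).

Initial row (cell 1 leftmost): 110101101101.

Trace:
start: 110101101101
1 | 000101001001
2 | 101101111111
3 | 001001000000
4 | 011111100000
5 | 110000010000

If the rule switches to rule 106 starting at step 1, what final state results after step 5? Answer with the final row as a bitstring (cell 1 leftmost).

(re-executing steps 1..5 under rule 106; state before step 1: 110101101101)
1 | 011011111111
2 | 111110000001
3 | 000010000011
4 | 000100000111
5 | 001000001101

001000001101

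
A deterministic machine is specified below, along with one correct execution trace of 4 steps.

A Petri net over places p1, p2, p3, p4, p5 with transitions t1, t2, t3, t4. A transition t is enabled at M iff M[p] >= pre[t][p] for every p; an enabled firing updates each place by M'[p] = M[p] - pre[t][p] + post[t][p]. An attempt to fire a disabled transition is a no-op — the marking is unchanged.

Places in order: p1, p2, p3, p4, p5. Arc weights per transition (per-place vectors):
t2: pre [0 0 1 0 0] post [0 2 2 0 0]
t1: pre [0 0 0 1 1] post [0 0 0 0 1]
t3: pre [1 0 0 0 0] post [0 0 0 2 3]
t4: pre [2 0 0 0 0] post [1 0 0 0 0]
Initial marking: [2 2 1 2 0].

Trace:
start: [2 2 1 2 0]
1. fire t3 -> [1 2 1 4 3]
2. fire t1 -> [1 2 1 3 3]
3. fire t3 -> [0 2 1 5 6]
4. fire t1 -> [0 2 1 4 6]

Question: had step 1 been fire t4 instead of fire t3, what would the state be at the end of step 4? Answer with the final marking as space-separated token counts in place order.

(re-executing from step 1 with the substitution; state before step 1: [2 2 1 2 0])
1. fire t4 -> [1 2 1 2 0]
2. fire t1 -> [1 2 1 2 0]
3. fire t3 -> [0 2 1 4 3]
4. fire t1 -> [0 2 1 3 3]

0 2 1 3 3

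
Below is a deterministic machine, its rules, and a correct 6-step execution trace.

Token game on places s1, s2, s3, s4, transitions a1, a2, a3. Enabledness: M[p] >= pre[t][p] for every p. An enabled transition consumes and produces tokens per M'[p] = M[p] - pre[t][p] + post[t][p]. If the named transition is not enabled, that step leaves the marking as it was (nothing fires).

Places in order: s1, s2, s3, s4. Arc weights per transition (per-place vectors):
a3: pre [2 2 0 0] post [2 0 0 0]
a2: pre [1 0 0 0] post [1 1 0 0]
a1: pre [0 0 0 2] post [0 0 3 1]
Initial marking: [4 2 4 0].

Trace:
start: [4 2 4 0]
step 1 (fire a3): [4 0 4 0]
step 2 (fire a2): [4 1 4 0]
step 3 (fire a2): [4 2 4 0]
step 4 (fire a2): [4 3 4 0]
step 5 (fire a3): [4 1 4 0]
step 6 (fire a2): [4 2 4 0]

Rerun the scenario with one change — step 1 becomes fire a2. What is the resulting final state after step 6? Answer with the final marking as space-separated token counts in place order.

(re-executing from step 1 with the substitution; state before step 1: [4 2 4 0])
step 1 (fire a2): [4 3 4 0]
step 2 (fire a2): [4 4 4 0]
step 3 (fire a2): [4 5 4 0]
step 4 (fire a2): [4 6 4 0]
step 5 (fire a3): [4 4 4 0]
step 6 (fire a2): [4 5 4 0]

4 5 4 0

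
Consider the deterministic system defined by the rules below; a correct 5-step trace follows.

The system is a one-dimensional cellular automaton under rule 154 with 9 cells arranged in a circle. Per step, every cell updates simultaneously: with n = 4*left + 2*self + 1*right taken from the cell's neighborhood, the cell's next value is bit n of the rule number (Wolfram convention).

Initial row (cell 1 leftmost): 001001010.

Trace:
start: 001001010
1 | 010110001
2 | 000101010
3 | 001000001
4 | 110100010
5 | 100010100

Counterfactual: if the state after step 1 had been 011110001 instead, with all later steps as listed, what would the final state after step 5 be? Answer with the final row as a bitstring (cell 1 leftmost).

100010111

state after step 1 := 011110001
2 | 011101010
3 | 111000001
4 | 110100011
5 | 100010111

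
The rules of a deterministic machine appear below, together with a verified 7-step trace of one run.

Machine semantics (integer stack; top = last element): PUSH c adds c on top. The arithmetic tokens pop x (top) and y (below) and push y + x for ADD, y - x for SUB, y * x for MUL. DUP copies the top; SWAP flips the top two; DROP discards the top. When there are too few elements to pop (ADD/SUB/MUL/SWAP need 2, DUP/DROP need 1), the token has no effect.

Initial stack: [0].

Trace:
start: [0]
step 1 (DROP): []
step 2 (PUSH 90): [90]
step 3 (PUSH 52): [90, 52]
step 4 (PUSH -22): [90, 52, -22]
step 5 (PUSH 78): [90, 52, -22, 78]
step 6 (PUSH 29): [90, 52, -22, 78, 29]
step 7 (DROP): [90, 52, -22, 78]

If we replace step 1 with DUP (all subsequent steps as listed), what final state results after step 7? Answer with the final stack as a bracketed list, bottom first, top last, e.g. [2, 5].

(re-executing from step 1 with the substitution; state before step 1: [0])
step 1 (DUP): [0, 0]
step 2 (PUSH 90): [0, 0, 90]
step 3 (PUSH 52): [0, 0, 90, 52]
step 4 (PUSH -22): [0, 0, 90, 52, -22]
step 5 (PUSH 78): [0, 0, 90, 52, -22, 78]
step 6 (PUSH 29): [0, 0, 90, 52, -22, 78, 29]
step 7 (DROP): [0, 0, 90, 52, -22, 78]

[0, 0, 90, 52, -22, 78]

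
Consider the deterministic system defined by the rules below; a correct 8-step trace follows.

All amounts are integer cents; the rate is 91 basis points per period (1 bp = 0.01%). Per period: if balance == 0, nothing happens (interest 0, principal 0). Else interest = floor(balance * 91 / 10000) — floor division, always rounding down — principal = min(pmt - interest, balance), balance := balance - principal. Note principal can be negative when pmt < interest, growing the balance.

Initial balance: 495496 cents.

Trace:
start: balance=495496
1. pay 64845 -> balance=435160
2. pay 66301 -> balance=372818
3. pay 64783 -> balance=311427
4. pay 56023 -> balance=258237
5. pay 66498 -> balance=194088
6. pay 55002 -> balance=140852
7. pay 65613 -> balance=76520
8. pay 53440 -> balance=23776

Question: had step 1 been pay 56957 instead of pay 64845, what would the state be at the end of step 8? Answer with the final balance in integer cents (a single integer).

32182

(re-executing from step 1 with the substitution; state before step 1: balance=495496)
1. pay 56957 -> balance=443048
2. pay 66301 -> balance=380778
3. pay 64783 -> balance=319460
4. pay 56023 -> balance=266344
5. pay 66498 -> balance=202269
6. pay 55002 -> balance=149107
7. pay 65613 -> balance=84850
8. pay 53440 -> balance=32182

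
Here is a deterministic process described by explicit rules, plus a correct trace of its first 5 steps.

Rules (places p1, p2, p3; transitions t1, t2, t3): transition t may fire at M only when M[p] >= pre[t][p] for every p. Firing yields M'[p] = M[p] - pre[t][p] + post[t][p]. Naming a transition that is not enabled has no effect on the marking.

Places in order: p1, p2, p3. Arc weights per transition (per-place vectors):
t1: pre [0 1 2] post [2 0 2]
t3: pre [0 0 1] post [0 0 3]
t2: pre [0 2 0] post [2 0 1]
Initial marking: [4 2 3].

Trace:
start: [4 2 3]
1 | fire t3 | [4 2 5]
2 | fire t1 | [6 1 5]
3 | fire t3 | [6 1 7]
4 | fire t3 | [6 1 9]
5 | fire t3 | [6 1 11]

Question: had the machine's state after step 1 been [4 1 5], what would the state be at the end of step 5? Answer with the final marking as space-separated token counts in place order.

state after step 1 := [4 1 5]
2 | fire t1 | [6 0 5]
3 | fire t3 | [6 0 7]
4 | fire t3 | [6 0 9]
5 | fire t3 | [6 0 11]

6 0 11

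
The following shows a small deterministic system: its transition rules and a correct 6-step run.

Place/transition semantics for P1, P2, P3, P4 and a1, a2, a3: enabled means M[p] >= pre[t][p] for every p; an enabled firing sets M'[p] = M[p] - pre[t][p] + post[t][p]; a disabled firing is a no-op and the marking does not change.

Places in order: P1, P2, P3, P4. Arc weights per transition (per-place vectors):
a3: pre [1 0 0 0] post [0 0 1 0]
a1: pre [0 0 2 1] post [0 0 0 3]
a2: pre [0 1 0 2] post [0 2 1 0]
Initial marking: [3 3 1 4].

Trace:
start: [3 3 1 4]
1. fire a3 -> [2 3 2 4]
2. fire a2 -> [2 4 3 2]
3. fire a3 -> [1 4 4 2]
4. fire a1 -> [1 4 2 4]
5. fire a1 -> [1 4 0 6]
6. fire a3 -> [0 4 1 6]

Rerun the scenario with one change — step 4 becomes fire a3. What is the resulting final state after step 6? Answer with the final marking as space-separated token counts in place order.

0 4 3 4

(re-executing from step 4 with the substitution; state before step 4: [1 4 4 2])
4. fire a3 -> [0 4 5 2]
5. fire a1 -> [0 4 3 4]
6. fire a3 -> [0 4 3 4]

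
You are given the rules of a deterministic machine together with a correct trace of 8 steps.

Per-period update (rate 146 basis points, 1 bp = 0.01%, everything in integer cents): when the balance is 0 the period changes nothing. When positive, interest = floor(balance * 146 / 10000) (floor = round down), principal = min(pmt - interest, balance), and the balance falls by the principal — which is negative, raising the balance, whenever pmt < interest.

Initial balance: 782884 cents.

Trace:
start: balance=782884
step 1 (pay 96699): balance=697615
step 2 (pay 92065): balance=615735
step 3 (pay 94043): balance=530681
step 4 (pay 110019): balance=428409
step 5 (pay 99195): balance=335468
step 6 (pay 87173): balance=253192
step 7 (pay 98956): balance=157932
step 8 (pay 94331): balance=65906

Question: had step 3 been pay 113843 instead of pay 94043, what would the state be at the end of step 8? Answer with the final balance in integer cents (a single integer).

(re-executing from step 3 with the substitution; state before step 3: balance=615735)
step 3 (pay 113843): balance=510881
step 4 (pay 110019): balance=408320
step 5 (pay 99195): balance=315086
step 6 (pay 87173): balance=232513
step 7 (pay 98956): balance=136951
step 8 (pay 94331): balance=44619

44619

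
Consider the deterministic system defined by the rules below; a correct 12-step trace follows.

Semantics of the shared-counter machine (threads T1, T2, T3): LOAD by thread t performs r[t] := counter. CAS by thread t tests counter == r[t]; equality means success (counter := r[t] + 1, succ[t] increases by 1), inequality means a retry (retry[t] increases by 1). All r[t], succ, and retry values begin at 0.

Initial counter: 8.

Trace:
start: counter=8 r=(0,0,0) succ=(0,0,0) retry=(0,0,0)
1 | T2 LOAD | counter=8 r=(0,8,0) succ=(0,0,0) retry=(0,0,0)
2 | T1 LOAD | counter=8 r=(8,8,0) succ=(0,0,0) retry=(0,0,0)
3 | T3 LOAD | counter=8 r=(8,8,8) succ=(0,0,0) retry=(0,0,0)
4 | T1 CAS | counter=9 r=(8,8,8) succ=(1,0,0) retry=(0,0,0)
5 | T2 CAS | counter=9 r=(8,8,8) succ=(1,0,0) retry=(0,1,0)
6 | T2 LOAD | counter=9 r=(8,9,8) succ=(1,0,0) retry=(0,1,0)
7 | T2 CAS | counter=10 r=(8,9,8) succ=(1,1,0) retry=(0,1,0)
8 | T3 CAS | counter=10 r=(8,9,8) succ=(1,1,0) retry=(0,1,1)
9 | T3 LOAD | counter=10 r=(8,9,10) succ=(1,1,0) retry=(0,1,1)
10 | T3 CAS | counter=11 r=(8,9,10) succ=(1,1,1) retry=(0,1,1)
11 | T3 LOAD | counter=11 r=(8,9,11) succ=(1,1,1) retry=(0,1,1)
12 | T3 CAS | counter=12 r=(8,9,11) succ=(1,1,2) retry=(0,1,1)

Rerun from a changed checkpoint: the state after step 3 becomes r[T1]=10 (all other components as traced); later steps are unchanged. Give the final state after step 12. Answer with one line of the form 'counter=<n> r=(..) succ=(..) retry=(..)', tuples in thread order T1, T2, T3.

counter=12 r=(10,9,11) succ=(0,2,2) retry=(1,0,1)

state after step 3 := counter=8 r=(10,8,8) succ=(0,0,0) retry=(0,0,0)
4 | T1 CAS | counter=8 r=(10,8,8) succ=(0,0,0) retry=(1,0,0)
5 | T2 CAS | counter=9 r=(10,8,8) succ=(0,1,0) retry=(1,0,0)
6 | T2 LOAD | counter=9 r=(10,9,8) succ=(0,1,0) retry=(1,0,0)
7 | T2 CAS | counter=10 r=(10,9,8) succ=(0,2,0) retry=(1,0,0)
8 | T3 CAS | counter=10 r=(10,9,8) succ=(0,2,0) retry=(1,0,1)
9 | T3 LOAD | counter=10 r=(10,9,10) succ=(0,2,0) retry=(1,0,1)
10 | T3 CAS | counter=11 r=(10,9,10) succ=(0,2,1) retry=(1,0,1)
11 | T3 LOAD | counter=11 r=(10,9,11) succ=(0,2,1) retry=(1,0,1)
12 | T3 CAS | counter=12 r=(10,9,11) succ=(0,2,2) retry=(1,0,1)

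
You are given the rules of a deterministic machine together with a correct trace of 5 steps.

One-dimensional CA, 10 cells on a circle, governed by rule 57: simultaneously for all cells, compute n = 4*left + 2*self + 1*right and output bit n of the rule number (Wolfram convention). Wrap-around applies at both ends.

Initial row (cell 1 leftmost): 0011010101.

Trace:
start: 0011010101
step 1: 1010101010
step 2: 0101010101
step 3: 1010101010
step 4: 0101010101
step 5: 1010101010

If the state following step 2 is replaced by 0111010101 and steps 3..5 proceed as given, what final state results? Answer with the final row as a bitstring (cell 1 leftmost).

state after step 2 := 0111010101
step 3: 1100101010
step 4: 1010010101
step 5: 0101001011

0101001011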